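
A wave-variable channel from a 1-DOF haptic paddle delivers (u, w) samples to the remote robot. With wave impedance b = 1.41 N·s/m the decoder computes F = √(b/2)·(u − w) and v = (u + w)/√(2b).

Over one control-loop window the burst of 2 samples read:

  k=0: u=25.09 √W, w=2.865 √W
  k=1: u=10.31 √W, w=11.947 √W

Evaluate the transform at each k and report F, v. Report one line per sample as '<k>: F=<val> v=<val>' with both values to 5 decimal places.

0: F=18.66106 v=16.64696
1: F=-1.37450 v=13.25385

k=0: u−w=22.22500, u+w=27.95500; √(b/2)=0.83964, √(2b)=1.67929; F=0.83964×22.225=18.66106, v=27.95500/1.67929=16.64696
k=1: u−w=-1.63700, u+w=22.25700; √(b/2)=0.83964, √(2b)=1.67929; F=0.83964×(-1.637)=-1.37450, v=22.25700/1.67929=13.25385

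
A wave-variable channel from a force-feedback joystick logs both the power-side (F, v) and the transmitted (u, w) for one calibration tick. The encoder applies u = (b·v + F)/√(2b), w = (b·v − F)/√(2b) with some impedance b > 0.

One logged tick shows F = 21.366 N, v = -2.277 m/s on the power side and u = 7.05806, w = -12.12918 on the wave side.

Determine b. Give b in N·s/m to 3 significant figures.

u + w = -5.0711;  u + w = √(2b)·v, so √(2b) = -5.0711/(-2.277) = 2.2271.
b = (√(2b))²/2 = 4.9600/2 = 2.4800.
(Check via u − w = 2F/√(2b): u − w = 19.1872, 2F/√(2b) = 19.1872.)

b = 2.48 N·s/m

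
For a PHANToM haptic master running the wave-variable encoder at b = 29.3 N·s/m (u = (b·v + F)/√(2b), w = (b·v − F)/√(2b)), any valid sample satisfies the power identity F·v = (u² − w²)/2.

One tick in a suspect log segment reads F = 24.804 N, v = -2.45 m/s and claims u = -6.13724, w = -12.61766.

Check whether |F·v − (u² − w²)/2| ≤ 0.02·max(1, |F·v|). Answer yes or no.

F·v = 24.804×(-2.45) = -60.7698 W.
(u² − w²)/2 = (37.6657 − 159.2053)/2 = -60.7698 W.
|Δ| = 0.0000;  2% of max(1, |F·v|) = 1.2154.

yes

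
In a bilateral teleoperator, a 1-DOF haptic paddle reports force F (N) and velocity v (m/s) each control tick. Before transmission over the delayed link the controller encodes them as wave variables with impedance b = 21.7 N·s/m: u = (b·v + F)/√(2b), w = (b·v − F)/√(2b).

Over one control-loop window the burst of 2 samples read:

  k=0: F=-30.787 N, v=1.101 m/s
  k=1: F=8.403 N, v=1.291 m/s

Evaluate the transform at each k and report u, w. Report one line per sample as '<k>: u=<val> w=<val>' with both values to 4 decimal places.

0: u=-1.0467 w=8.2999
1: u=5.5280 w=2.9769

k=0: b·v=21.7×1.101=23.8917; √(2b)=6.5879; u=(23.8917+(-30.787))/6.5879=-1.0467, w=(23.8917−(-30.787))/6.5879=8.2999
k=1: b·v=21.7×1.291=28.0147; √(2b)=6.5879; u=(28.0147+8.403)/6.5879=5.5280, w=(28.0147−8.403)/6.5879=2.9769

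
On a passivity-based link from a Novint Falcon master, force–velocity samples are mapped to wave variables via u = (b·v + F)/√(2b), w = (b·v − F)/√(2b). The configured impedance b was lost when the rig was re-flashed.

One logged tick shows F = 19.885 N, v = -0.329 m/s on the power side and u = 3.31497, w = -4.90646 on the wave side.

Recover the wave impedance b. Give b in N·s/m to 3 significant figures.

b = 11.7 N·s/m

u + w = -1.5915;  u + w = √(2b)·v, so √(2b) = -1.5915/(-0.329) = 4.8374.
b = (√(2b))²/2 = 23.4000/2 = 11.7000.
(Check via u − w = 2F/√(2b): u − w = 8.2214, 2F/√(2b) = 8.2214.)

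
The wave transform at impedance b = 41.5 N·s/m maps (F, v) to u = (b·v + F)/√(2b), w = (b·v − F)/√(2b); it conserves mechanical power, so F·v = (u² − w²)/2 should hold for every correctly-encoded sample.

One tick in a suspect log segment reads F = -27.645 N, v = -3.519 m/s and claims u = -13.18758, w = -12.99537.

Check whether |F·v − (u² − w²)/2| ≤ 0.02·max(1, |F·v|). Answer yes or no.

no

F·v = (-27.645)×(-3.519) = 97.2828 W.
(u² − w²)/2 = (173.9123 − 168.8796)/2 = 2.5163 W.
|Δ| = 94.7664;  2% of max(1, |F·v|) = 1.9457.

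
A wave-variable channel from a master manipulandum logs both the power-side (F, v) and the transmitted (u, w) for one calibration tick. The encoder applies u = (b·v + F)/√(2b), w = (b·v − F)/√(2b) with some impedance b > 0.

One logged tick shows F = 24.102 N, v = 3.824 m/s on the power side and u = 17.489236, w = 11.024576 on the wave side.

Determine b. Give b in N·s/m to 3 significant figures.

b = 27.8 N·s/m

u + w = 28.513812;  u + w = √(2b)·v, so √(2b) = 28.513812/3.824 = 7.456541.
b = (√(2b))²/2 = 55.600001/2 = 27.800000.
(Check via u − w = 2F/√(2b): u − w = 6.464660, 2F/√(2b) = 6.464660.)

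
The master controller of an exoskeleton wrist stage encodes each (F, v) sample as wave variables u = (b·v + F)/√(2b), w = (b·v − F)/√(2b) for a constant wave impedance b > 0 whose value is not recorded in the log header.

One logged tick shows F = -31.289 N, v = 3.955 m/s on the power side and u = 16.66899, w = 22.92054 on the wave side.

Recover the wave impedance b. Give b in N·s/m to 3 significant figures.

b = 50.1 N·s/m

u + w = 39.58953;  u + w = √(2b)·v, so √(2b) = 39.58953/3.955 = 10.00999.
b = (√(2b))²/2 = 100.20000/2 = 50.10000.
(Check via u − w = 2F/√(2b): u − w = -6.25155, 2F/√(2b) = -6.25155.)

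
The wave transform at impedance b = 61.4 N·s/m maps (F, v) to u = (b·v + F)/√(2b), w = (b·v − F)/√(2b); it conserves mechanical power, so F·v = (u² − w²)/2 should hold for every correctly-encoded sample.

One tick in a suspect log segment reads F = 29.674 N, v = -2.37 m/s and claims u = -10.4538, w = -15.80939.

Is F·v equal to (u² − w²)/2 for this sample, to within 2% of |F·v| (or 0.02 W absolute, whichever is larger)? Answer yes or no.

F·v = 29.674×(-2.37) = -70.3274 W.
(u² − w²)/2 = (109.2819 − 249.9368)/2 = -70.3274 W.
|Δ| = 0.0001;  2% of max(1, |F·v|) = 1.4065.

yes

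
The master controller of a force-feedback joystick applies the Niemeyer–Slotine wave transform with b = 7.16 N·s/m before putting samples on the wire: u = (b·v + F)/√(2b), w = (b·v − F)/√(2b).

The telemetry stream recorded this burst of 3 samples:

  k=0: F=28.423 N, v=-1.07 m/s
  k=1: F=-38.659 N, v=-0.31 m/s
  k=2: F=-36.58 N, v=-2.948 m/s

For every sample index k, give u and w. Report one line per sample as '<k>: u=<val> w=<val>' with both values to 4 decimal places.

k=0: b·v=7.16×(-1.07)=-7.6612; √(2b)=3.7842; u=(-7.6612+28.423)/3.7842=5.4865, w=(-7.6612−28.423)/3.7842=-9.5355
k=1: b·v=7.16×(-0.31)=-2.2196; √(2b)=3.7842; u=(-2.2196+(-38.659))/3.7842=-10.8025, w=(-2.2196−(-38.659))/3.7842=9.6294
k=2: b·v=7.16×(-2.948)=-21.1077; √(2b)=3.7842; u=(-21.1077+(-36.58))/3.7842=-15.2444, w=(-21.1077−(-36.58))/3.7842=4.0887

0: u=5.4865 w=-9.5355
1: u=-10.8025 w=9.6294
2: u=-15.2444 w=4.0887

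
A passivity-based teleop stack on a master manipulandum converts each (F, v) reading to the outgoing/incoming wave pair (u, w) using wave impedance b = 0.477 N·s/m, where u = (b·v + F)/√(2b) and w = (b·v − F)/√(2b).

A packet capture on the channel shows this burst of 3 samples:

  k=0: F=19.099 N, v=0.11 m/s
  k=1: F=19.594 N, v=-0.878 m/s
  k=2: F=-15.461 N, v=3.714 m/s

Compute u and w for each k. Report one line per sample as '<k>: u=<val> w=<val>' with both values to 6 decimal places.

k=0: b·v=0.477×0.11=0.052470; √(2b)=0.976729; u=(0.052470+19.099)/0.976729=19.607758, w=(0.052470−19.099)/0.976729=-19.500317
k=1: b·v=0.477×(-0.878)=-0.418806; √(2b)=0.976729; u=(-0.418806+19.594)/0.976729=19.632047, w=(-0.418806−19.594)/0.976729=-20.489615
k=2: b·v=0.477×3.714=1.771578; √(2b)=0.976729; u=(1.771578+(-15.461))/0.976729=-14.015575, w=(1.771578−(-15.461))/0.976729=17.643148

0: u=19.607758 w=-19.500317
1: u=19.632047 w=-20.489615
2: u=-14.015575 w=17.643148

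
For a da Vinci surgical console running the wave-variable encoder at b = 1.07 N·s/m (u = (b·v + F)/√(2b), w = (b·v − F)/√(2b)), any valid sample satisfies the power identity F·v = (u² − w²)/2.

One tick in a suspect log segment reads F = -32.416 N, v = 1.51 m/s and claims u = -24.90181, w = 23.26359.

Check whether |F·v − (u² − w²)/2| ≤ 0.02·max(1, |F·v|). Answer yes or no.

no

F·v = (-32.416)×1.51 = -48.9482 W.
(u² − w²)/2 = (620.1001 − 541.1946)/2 = 39.4528 W.
|Δ| = 88.4009;  2% of max(1, |F·v|) = 0.9790.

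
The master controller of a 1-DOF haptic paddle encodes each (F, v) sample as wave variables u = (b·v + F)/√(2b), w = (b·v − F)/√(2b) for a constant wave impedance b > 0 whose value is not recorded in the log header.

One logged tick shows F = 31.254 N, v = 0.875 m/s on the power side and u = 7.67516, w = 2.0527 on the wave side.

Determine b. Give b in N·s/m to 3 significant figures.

u + w = 9.72786;  u + w = √(2b)·v, so √(2b) = 9.72786/0.875 = 11.11755.
b = (√(2b))²/2 = 123.60001/2 = 61.80001.
(Check via u − w = 2F/√(2b): u − w = 5.62246, 2F/√(2b) = 5.62246.)

b = 61.8 N·s/m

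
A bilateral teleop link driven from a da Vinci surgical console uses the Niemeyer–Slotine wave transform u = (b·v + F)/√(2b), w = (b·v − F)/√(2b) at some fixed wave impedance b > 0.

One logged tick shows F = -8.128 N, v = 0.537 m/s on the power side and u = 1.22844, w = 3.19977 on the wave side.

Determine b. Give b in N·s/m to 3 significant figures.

u + w = 4.42821;  u + w = √(2b)·v, so √(2b) = 4.42821/0.537 = 8.24620.
b = (√(2b))²/2 = 67.99983/2 = 33.99992.
(Check via u − w = 2F/√(2b): u − w = -1.97133, 2F/√(2b) = -1.97133.)

b = 34 N·s/m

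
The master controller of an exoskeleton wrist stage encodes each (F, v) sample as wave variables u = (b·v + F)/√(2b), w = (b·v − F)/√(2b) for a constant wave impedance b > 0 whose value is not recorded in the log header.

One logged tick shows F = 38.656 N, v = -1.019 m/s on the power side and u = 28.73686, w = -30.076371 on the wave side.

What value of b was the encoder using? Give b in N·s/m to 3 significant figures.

b = 0.864 N·s/m

u + w = -1.339511;  u + w = √(2b)·v, so √(2b) = -1.339511/(-1.019) = 1.314535.
b = (√(2b))²/2 = 1.728002/2 = 0.864001.
(Check via u − w = 2F/√(2b): u − w = 58.813231, 2F/√(2b) = 58.813200.)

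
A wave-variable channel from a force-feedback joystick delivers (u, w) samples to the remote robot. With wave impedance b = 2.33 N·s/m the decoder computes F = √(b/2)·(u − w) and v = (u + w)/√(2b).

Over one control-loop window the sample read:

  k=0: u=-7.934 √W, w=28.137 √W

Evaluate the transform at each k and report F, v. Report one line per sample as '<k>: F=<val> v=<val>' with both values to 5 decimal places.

0: F=-38.93329 v=9.35886

k=0: u−w=-36.07100, u+w=20.20300; √(b/2)=1.07935, √(2b)=2.15870; F=1.07935×(-36.071)=-38.93329, v=20.20300/2.15870=9.35886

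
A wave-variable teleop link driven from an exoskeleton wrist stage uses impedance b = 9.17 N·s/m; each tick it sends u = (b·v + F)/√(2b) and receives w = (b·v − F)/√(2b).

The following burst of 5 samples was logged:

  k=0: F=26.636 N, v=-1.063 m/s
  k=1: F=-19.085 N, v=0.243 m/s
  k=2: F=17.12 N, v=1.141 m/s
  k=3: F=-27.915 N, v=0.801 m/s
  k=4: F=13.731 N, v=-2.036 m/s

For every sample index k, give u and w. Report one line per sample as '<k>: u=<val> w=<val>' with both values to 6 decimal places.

0: u=3.943538 w=-8.495859
1: u=-3.936159 w=4.976812
2: u=6.440823 w=-1.554465
3: u=-4.803204 w=8.233505
4: u=-1.153320 w=-7.565896

k=0: b·v=9.17×(-1.063)=-9.747710; √(2b)=4.282523; u=(-9.747710+26.636)/4.282523=3.943538, w=(-9.747710−26.636)/4.282523=-8.495859
k=1: b·v=9.17×0.243=2.228310; √(2b)=4.282523; u=(2.228310+(-19.085))/4.282523=-3.936159, w=(2.228310−(-19.085))/4.282523=4.976812
k=2: b·v=9.17×1.141=10.462970; √(2b)=4.282523; u=(10.462970+17.12)/4.282523=6.440823, w=(10.462970−17.12)/4.282523=-1.554465
k=3: b·v=9.17×0.801=7.345170; √(2b)=4.282523; u=(7.345170+(-27.915))/4.282523=-4.803204, w=(7.345170−(-27.915))/4.282523=8.233505
k=4: b·v=9.17×(-2.036)=-18.670120; √(2b)=4.282523; u=(-18.670120+13.731)/4.282523=-1.153320, w=(-18.670120−13.731)/4.282523=-7.565896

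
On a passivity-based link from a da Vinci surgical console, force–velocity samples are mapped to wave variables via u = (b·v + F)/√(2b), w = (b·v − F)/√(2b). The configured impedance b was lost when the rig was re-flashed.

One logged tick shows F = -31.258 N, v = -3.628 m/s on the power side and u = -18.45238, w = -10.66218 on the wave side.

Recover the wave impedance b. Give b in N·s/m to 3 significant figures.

u + w = -29.1146;  u + w = √(2b)·v, so √(2b) = -29.1146/(-3.628) = 8.0250.
b = (√(2b))²/2 = 64.4000/2 = 32.2000.
(Check via u − w = 2F/√(2b): u − w = -7.7902, 2F/√(2b) = -7.7902.)

b = 32.2 N·s/m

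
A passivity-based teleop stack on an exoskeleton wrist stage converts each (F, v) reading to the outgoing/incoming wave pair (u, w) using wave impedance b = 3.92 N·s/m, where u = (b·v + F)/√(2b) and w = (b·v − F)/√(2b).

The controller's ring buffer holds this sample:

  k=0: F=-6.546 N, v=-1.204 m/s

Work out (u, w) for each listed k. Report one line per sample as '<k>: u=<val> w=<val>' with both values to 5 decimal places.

0: u=-4.02346 w=0.65226

k=0: b·v=3.92×(-1.204)=-4.71968; √(2b)=2.80000; u=(-4.71968+(-6.546))/2.80000=-4.02346, w=(-4.71968−(-6.546))/2.80000=0.65226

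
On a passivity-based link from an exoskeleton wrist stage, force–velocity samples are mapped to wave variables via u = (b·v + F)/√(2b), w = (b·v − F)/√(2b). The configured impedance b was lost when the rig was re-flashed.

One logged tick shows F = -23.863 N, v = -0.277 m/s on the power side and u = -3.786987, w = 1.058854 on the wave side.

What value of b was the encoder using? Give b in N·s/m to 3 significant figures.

u + w = -2.728133;  u + w = √(2b)·v, so √(2b) = -2.728133/(-0.277) = 9.848856.
b = (√(2b))²/2 = 96.999957/2 = 48.499978.
(Check via u − w = 2F/√(2b): u − w = -4.845841, 2F/√(2b) = -4.845842.)

b = 48.5 N·s/m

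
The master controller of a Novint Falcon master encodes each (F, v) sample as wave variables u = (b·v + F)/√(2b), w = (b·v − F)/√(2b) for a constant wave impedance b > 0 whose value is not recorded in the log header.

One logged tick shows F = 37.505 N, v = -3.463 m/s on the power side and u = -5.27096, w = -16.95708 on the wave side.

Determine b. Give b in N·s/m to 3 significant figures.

u + w = -22.2280;  u + w = √(2b)·v, so √(2b) = -22.2280/(-3.463) = 6.4187.
b = (√(2b))²/2 = 41.2000/2 = 20.6000.
(Check via u − w = 2F/√(2b): u − w = 11.6861, 2F/√(2b) = 11.6861.)

b = 20.6 N·s/m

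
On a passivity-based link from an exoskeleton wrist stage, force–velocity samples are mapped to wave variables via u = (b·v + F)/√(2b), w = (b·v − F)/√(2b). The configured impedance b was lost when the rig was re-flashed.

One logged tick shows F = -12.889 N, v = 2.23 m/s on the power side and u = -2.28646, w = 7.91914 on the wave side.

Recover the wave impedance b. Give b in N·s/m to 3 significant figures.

u + w = 5.63268;  u + w = √(2b)·v, so √(2b) = 5.63268/2.23 = 2.52587.
b = (√(2b))²/2 = 6.38000/2 = 3.19000.
(Check via u − w = 2F/√(2b): u − w = -10.20560, 2F/√(2b) = -10.20561.)

b = 3.19 N·s/m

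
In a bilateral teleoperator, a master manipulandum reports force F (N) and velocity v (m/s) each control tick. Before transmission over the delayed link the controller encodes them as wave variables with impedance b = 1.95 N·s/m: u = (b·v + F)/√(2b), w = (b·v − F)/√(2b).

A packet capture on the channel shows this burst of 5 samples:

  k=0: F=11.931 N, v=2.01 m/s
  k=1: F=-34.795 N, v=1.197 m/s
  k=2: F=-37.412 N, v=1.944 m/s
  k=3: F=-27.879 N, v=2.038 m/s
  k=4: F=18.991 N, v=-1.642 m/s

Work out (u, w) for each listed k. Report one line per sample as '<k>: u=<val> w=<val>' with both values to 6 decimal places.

k=0: b·v=1.95×2.01=3.919500; √(2b)=1.974842; u=(3.919500+11.931)/1.974842=8.026213, w=(3.919500−11.931)/1.974842=-4.056781
k=1: b·v=1.95×1.197=2.334150; √(2b)=1.974842; u=(2.334150+(-34.795))/1.974842=-16.437190, w=(2.334150−(-34.795))/1.974842=18.801076
k=2: b·v=1.95×1.944=3.790800; √(2b)=1.974842; u=(3.790800+(-37.412))/1.974842=-17.024756, w=(3.790800−(-37.412))/1.974842=20.863849
k=3: b·v=1.95×2.038=3.974100; √(2b)=1.974842; u=(3.974100+(-27.879))/1.974842=-12.104717, w=(3.974100−(-27.879))/1.974842=16.129444
k=4: b·v=1.95×(-1.642)=-3.201900; √(2b)=1.974842; u=(-3.201900+18.991)/1.974842=7.995122, w=(-3.201900−18.991)/1.974842=-11.237812

0: u=8.026213 w=-4.056781
1: u=-16.437190 w=18.801076
2: u=-17.024756 w=20.863849
3: u=-12.104717 w=16.129444
4: u=7.995122 w=-11.237812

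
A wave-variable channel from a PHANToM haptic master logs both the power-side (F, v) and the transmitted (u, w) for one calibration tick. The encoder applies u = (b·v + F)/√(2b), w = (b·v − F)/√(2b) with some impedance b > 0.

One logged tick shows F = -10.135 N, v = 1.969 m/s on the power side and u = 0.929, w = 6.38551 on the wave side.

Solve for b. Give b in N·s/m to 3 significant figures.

b = 6.9 N·s/m

u + w = 7.3145;  u + w = √(2b)·v, so √(2b) = 7.3145/1.969 = 3.7148.
b = (√(2b))²/2 = 13.8000/2 = 6.9000.
(Check via u − w = 2F/√(2b): u − w = -5.4565, 2F/√(2b) = -5.4565.)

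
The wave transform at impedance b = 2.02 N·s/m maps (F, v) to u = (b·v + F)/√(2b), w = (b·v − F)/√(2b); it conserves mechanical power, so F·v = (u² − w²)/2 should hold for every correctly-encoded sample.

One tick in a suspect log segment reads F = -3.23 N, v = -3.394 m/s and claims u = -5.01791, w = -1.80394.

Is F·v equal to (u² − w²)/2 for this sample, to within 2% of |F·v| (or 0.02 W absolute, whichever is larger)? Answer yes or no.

F·v = (-3.23)×(-3.394) = 10.96262 W.
(u² − w²)/2 = (25.17942 − 3.25420)/2 = 10.96261 W.
|Δ| = 0.00001;  2% of max(1, |F·v|) = 0.21925.

yes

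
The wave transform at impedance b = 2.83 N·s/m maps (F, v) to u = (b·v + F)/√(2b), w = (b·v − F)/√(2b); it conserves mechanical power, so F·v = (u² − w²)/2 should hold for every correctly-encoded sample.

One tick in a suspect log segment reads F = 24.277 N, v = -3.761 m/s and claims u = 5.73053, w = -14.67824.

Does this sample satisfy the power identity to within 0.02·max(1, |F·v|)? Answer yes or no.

yes

F·v = 24.277×(-3.761) = -91.3058 W.
(u² − w²)/2 = (32.8390 − 215.4507)/2 = -91.3059 W.
|Δ| = 0.0001;  2% of max(1, |F·v|) = 1.8261.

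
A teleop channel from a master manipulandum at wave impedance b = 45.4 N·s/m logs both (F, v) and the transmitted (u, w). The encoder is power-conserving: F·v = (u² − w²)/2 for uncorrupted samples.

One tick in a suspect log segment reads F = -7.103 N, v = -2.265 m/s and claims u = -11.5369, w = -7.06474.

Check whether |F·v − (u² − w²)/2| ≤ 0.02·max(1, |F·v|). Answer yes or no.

F·v = (-7.103)×(-2.265) = 16.08829 W.
(u² − w²)/2 = (133.10006 − 49.91055)/2 = 41.59476 W.
|Δ| = 25.50646;  2% of max(1, |F·v|) = 0.32177.

no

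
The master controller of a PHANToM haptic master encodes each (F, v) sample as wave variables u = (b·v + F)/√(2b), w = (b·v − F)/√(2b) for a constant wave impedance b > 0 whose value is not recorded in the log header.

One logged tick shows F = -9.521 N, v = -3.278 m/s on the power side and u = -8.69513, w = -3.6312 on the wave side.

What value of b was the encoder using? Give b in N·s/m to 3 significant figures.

b = 7.07 N·s/m

u + w = -12.32633;  u + w = √(2b)·v, so √(2b) = -12.32633/(-3.278) = 3.76032.
b = (√(2b))²/2 = 14.14001/2 = 7.07000.
(Check via u − w = 2F/√(2b): u − w = -5.06393, 2F/√(2b) = -5.06393.)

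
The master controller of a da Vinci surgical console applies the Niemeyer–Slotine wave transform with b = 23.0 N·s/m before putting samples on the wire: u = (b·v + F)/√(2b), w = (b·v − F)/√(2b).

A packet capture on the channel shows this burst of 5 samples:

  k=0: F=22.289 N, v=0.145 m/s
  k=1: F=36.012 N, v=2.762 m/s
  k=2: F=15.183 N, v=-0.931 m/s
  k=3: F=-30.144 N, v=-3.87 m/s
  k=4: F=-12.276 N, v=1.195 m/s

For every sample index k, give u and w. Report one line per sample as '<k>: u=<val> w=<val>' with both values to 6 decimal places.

k=0: b·v=23.0×0.145=3.335000; √(2b)=6.782330; u=(3.335000+22.289)/6.782330=3.778053, w=(3.335000−22.289)/6.782330=-2.794615
k=1: b·v=23.0×2.762=63.526000; √(2b)=6.782330; u=(63.526000+36.012)/6.782330=14.676077, w=(63.526000−36.012)/6.782330=4.056718
k=2: b·v=23.0×(-0.931)=-21.413000; √(2b)=6.782330; u=(-21.413000+15.183)/6.782330=-0.918563, w=(-21.413000−15.183)/6.782330=-5.395786
k=3: b·v=23.0×(-3.87)=-89.010000; √(2b)=6.782330; u=(-89.010000+(-30.144))/6.782330=-17.568299, w=(-89.010000−(-30.144))/6.782330=-8.679318
k=4: b·v=23.0×1.195=27.485000; √(2b)=6.782330; u=(27.485000+(-12.276))/6.782330=2.242445, w=(27.485000−(-12.276))/6.782330=5.862440

0: u=3.778053 w=-2.794615
1: u=14.676077 w=4.056718
2: u=-0.918563 w=-5.395786
3: u=-17.568299 w=-8.679318
4: u=2.242445 w=5.862440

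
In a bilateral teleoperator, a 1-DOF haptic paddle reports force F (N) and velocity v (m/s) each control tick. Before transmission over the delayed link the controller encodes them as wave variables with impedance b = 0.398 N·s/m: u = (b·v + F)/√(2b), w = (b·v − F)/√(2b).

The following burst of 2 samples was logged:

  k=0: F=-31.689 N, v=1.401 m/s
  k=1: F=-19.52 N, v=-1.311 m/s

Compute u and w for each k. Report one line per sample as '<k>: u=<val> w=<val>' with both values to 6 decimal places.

0: u=-34.893308 w=36.143264
1: u=-22.463618 w=21.293960

k=0: b·v=0.398×1.401=0.557598; √(2b)=0.892188; u=(0.557598+(-31.689))/0.892188=-34.893308, w=(0.557598−(-31.689))/0.892188=36.143264
k=1: b·v=0.398×(-1.311)=-0.521778; √(2b)=0.892188; u=(-0.521778+(-19.52))/0.892188=-22.463618, w=(-0.521778−(-19.52))/0.892188=21.293960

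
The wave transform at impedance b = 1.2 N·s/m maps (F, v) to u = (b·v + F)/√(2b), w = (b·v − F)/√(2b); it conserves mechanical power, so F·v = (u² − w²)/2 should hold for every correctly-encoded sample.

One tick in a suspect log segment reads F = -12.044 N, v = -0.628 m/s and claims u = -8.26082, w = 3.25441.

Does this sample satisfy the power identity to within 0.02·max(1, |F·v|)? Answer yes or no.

no

F·v = (-12.044)×(-0.628) = 7.56363 W.
(u² − w²)/2 = (68.24115 − 10.59118)/2 = 28.82498 W.
|Δ| = 21.26135;  2% of max(1, |F·v|) = 0.15127.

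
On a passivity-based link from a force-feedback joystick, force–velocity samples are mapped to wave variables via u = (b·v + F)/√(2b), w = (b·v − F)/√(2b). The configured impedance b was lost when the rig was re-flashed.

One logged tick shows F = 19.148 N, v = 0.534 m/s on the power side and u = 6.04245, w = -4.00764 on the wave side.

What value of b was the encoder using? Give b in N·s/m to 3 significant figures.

u + w = 2.03481;  u + w = √(2b)·v, so √(2b) = 2.03481/0.534 = 3.81051.
b = (√(2b))²/2 = 14.51995/2 = 7.25998.
(Check via u − w = 2F/√(2b): u − w = 10.05009, 2F/√(2b) = 10.05011.)

b = 7.26 N·s/m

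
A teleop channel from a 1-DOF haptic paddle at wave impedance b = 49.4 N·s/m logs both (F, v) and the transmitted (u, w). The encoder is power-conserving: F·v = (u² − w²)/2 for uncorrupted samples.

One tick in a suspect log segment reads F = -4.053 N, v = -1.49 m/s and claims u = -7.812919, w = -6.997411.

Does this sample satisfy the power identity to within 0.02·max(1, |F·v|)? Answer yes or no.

yes

F·v = (-4.053)×(-1.49) = 6.038970 W.
(u² − w²)/2 = (61.041703 − 48.963761)/2 = 6.038971 W.
|Δ| = 0.000001;  2% of max(1, |F·v|) = 0.120779.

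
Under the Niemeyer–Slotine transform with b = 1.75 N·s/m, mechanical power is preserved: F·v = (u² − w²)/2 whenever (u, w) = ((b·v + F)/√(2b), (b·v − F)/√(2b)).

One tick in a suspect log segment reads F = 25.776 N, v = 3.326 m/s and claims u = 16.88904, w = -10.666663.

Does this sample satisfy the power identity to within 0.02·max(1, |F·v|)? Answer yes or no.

F·v = 25.776×3.326 = 85.730976 W.
(u² − w²)/2 = (285.239672 − 113.777700)/2 = 85.730986 W.
|Δ| = 0.000010;  2% of max(1, |F·v|) = 1.714620.

yes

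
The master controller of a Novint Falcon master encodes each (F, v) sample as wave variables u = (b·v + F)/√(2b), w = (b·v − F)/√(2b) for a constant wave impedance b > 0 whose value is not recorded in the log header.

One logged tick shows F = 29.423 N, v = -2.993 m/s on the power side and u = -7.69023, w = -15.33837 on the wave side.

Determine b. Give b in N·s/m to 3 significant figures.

u + w = -23.02860;  u + w = √(2b)·v, so √(2b) = -23.02860/(-2.993) = 7.69415.
b = (√(2b))²/2 = 59.19999/2 = 29.60000.
(Check via u − w = 2F/√(2b): u − w = 7.64814, 2F/√(2b) = 7.64815.)

b = 29.6 N·s/m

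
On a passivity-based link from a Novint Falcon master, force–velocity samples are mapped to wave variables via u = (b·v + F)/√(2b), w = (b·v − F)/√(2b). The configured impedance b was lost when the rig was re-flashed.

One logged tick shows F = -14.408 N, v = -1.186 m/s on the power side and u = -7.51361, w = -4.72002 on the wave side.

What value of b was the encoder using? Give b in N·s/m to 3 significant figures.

b = 53.2 N·s/m

u + w = -12.23363;  u + w = √(2b)·v, so √(2b) = -12.23363/(-1.186) = 10.31503.
b = (√(2b))²/2 = 106.39992/2 = 53.19996.
(Check via u − w = 2F/√(2b): u − w = -2.79359, 2F/√(2b) = -2.79359.)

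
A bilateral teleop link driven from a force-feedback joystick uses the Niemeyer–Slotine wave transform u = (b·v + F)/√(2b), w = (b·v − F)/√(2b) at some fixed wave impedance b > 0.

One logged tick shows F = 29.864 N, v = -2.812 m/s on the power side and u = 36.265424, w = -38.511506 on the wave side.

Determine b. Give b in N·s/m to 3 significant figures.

u + w = -2.246082;  u + w = √(2b)·v, so √(2b) = -2.246082/(-2.812) = 0.798749.
b = (√(2b))²/2 = 0.638000/2 = 0.319000.
(Check via u − w = 2F/√(2b): u − w = 74.776930, 2F/√(2b) = 74.776939.)

b = 0.319 N·s/m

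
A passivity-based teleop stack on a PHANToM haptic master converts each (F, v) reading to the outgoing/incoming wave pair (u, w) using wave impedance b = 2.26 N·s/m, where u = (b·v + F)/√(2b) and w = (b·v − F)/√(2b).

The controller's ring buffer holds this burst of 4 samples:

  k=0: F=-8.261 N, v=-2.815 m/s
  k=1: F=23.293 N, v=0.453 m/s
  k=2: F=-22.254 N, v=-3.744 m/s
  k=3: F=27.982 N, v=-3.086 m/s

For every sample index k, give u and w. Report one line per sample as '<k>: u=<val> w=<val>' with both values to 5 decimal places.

k=0: b·v=2.26×(-2.815)=-6.36190; √(2b)=2.12603; u=(-6.36190+(-8.261))/2.12603=-6.87803, w=(-6.36190−(-8.261))/2.12603=0.89326
k=1: b·v=2.26×0.453=1.02378; √(2b)=2.12603; u=(1.02378+23.293)/2.12603=11.43765, w=(1.02378−23.293)/2.12603=-10.47456
k=2: b·v=2.26×(-3.744)=-8.46144; √(2b)=2.12603; u=(-8.46144+(-22.254))/2.12603=-14.44733, w=(-8.46144−(-22.254))/2.12603=6.48747
k=3: b·v=2.26×(-3.086)=-6.97436; √(2b)=2.12603; u=(-6.97436+27.982)/2.12603=9.88116, w=(-6.97436−27.982)/2.12603=-16.44209

0: u=-6.87803 w=0.89326
1: u=11.43765 w=-10.47456
2: u=-14.44733 w=6.48747
3: u=9.88116 w=-16.44209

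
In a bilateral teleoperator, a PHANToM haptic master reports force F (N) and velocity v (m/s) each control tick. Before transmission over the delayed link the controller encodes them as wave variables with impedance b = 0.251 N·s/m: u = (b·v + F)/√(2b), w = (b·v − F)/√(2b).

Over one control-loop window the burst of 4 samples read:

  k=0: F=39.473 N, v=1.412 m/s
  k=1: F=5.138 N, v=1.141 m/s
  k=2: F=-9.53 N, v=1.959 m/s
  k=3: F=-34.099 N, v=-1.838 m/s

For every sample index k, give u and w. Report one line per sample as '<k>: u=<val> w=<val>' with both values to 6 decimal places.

0: u=56.212154 w=-55.211724
1: u=7.655951 w=-6.847530
2: u=-12.756586 w=14.144576
3: u=-48.778240 w=47.475981

k=0: b·v=0.251×1.412=0.354412; √(2b)=0.708520; u=(0.354412+39.473)/0.708520=56.212154, w=(0.354412−39.473)/0.708520=-55.211724
k=1: b·v=0.251×1.141=0.286391; √(2b)=0.708520; u=(0.286391+5.138)/0.708520=7.655951, w=(0.286391−5.138)/0.708520=-6.847530
k=2: b·v=0.251×1.959=0.491709; √(2b)=0.708520; u=(0.491709+(-9.53))/0.708520=-12.756586, w=(0.491709−(-9.53))/0.708520=14.144576
k=3: b·v=0.251×(-1.838)=-0.461338; √(2b)=0.708520; u=(-0.461338+(-34.099))/0.708520=-48.778240, w=(-0.461338−(-34.099))/0.708520=47.475981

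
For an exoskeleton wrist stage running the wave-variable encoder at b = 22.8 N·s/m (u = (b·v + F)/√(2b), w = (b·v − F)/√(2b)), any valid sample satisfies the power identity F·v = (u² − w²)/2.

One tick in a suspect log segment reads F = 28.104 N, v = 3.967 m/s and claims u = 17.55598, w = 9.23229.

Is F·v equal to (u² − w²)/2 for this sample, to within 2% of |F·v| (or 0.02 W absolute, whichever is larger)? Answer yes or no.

F·v = 28.104×3.967 = 111.4886 W.
(u² − w²)/2 = (308.2124 − 85.2352)/2 = 111.4886 W.
|Δ| = 0.0001;  2% of max(1, |F·v|) = 2.2298.

yes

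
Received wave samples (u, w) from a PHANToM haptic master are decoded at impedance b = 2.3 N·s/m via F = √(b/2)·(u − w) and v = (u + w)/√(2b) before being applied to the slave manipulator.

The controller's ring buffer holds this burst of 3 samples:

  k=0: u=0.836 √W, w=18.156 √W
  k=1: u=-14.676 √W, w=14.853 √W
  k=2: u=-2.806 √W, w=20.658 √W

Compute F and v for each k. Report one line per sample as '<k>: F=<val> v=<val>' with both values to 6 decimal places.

k=0: u−w=-17.320000, u+w=18.992000; √(b/2)=1.072381, √(2b)=2.144761; F=1.072381×(-17.32)=-18.573631, v=18.992000/2.144761=8.855066
k=1: u−w=-29.529000, u+w=0.177000; √(b/2)=1.072381, √(2b)=2.144761; F=1.072381×(-29.529)=-31.666325, v=0.177000/2.144761=0.082527
k=2: u−w=-23.464000, u+w=17.852000; √(b/2)=1.072381, √(2b)=2.144761; F=1.072381×(-23.464)=-25.162337, v=17.852000/2.144761=8.323538

0: F=-18.573631 v=8.855066
1: F=-31.666325 v=0.082527
2: F=-25.162337 v=8.323538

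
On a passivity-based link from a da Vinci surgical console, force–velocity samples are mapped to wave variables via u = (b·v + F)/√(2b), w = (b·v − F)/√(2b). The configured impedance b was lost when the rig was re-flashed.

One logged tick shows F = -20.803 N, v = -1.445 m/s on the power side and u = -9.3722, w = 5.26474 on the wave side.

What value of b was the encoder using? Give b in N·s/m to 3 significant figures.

u + w = -4.1075;  u + w = √(2b)·v, so √(2b) = -4.1075/(-1.445) = 2.8425.
b = (√(2b))²/2 = 8.0800/2 = 4.0400.
(Check via u − w = 2F/√(2b): u − w = -14.6369, 2F/√(2b) = -14.6369.)

b = 4.04 N·s/m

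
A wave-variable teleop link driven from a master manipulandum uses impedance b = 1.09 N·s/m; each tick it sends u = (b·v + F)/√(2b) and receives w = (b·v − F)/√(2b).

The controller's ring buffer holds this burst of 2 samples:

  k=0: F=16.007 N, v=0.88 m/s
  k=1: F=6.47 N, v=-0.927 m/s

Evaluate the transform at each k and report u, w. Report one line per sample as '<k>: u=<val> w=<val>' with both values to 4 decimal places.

0: u=11.4910 w=-10.1917
1: u=3.6977 w=-5.0664

k=0: b·v=1.09×0.88=0.9592; √(2b)=1.4765; u=(0.9592+16.007)/1.4765=11.4910, w=(0.9592−16.007)/1.4765=-10.1917
k=1: b·v=1.09×(-0.927)=-1.0104; √(2b)=1.4765; u=(-1.0104+6.47)/1.4765=3.6977, w=(-1.0104−6.47)/1.4765=-5.0664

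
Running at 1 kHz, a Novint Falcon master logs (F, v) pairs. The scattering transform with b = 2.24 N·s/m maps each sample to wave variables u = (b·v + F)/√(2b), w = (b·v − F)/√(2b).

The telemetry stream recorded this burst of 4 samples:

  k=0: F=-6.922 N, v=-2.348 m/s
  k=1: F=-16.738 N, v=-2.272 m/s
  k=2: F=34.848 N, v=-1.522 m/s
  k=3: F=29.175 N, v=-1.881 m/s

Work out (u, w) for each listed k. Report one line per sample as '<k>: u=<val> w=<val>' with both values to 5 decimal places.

k=0: b·v=2.24×(-2.348)=-5.25952; √(2b)=2.11660; u=(-5.25952+(-6.922))/2.11660=-5.75523, w=(-5.25952−(-6.922))/2.11660=0.78545
k=1: b·v=2.24×(-2.272)=-5.08928; √(2b)=2.11660; u=(-5.08928+(-16.738))/2.11660=-10.31242, w=(-5.08928−(-16.738))/2.11660=5.50350
k=2: b·v=2.24×(-1.522)=-3.40928; √(2b)=2.11660; u=(-3.40928+34.848)/2.11660=14.85340, w=(-3.40928−34.848)/2.11660=-18.07487
k=3: b·v=2.24×(-1.881)=-4.21344; √(2b)=2.11660; u=(-4.21344+29.175)/2.11660=11.79323, w=(-4.21344−29.175)/2.11660=-15.77456

0: u=-5.75523 w=0.78545
1: u=-10.31242 w=5.50350
2: u=14.85340 w=-18.07487
3: u=11.79323 w=-15.77456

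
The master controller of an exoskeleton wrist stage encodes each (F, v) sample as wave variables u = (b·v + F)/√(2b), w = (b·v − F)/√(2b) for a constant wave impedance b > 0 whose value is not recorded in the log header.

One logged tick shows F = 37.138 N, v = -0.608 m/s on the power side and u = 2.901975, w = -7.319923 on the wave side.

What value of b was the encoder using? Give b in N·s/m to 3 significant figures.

b = 26.4 N·s/m

u + w = -4.417948;  u + w = √(2b)·v, so √(2b) = -4.417948/(-0.608) = 7.266362.
b = (√(2b))²/2 = 52.800014/2 = 26.400007.
(Check via u − w = 2F/√(2b): u − w = 10.221898, 2F/√(2b) = 10.221897.)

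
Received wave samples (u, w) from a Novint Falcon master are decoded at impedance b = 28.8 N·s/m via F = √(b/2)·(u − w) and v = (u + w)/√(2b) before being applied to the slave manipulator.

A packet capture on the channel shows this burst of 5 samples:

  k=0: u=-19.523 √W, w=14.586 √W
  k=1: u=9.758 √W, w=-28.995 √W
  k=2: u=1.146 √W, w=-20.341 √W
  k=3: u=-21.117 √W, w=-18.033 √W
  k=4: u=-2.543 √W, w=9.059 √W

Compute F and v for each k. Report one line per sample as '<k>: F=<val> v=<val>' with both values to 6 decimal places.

0: F=-129.434554 v=-0.650507
1: F=147.057295 v=-2.534697
2: F=81.537432 v=-2.529163
3: F=-11.702957 v=-5.158465
4: F=-44.026494 v=0.858558

k=0: u−w=-34.109000, u+w=-4.937000; √(b/2)=3.794733, √(2b)=7.589466; F=3.794733×(-34.109)=-129.434554, v=-4.937000/7.589466=-0.650507
k=1: u−w=38.753000, u+w=-19.237000; √(b/2)=3.794733, √(2b)=7.589466; F=3.794733×38.753=147.057295, v=-19.237000/7.589466=-2.534697
k=2: u−w=21.487000, u+w=-19.195000; √(b/2)=3.794733, √(2b)=7.589466; F=3.794733×21.487=81.537432, v=-19.195000/7.589466=-2.529163
k=3: u−w=-3.084000, u+w=-39.150000; √(b/2)=3.794733, √(2b)=7.589466; F=3.794733×(-3.084)=-11.702957, v=-39.150000/7.589466=-5.158465
k=4: u−w=-11.602000, u+w=6.516000; √(b/2)=3.794733, √(2b)=7.589466; F=3.794733×(-11.602)=-44.026494, v=6.516000/7.589466=0.858558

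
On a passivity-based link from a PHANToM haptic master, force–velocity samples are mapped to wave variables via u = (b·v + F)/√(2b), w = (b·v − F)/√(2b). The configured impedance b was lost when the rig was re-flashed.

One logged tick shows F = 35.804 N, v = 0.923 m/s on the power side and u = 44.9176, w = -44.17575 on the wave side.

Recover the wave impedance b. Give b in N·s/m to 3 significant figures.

u + w = 0.74185;  u + w = √(2b)·v, so √(2b) = 0.74185/0.923 = 0.80374.
b = (√(2b))²/2 = 0.64599/2 = 0.32300.
(Check via u − w = 2F/√(2b): u − w = 89.09335, 2F/√(2b) = 89.09373.)

b = 0.323 N·s/m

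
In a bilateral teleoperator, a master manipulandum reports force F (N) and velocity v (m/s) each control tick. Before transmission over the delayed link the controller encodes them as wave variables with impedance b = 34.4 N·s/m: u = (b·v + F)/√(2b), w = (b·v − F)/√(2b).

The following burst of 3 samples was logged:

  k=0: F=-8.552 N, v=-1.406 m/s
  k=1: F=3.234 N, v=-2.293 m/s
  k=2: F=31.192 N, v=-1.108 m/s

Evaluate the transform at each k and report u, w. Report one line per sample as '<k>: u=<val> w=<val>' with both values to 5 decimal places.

k=0: b·v=34.4×(-1.406)=-48.36640; √(2b)=8.29458; u=(-48.36640+(-8.552))/8.29458=-6.86212, w=(-48.36640−(-8.552))/8.29458=-4.80005
k=1: b·v=34.4×(-2.293)=-78.87920; √(2b)=8.29458; u=(-78.87920+3.234)/8.29458=-9.11984, w=(-78.87920−3.234)/8.29458=-9.89963
k=2: b·v=34.4×(-1.108)=-38.11520; √(2b)=8.29458; u=(-38.11520+31.192)/8.29458=-0.83467, w=(-38.11520−31.192)/8.29458=-8.35572

0: u=-6.86212 w=-4.80005
1: u=-9.11984 w=-9.89963
2: u=-0.83467 w=-8.35572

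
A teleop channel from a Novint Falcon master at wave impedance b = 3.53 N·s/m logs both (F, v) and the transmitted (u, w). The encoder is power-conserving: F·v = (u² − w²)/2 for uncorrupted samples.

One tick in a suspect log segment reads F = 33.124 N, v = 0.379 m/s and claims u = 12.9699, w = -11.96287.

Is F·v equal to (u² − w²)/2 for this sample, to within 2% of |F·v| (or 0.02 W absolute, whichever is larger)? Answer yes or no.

F·v = 33.124×0.379 = 12.5540 W.
(u² − w²)/2 = (168.2183 − 143.1103)/2 = 12.5540 W.
|Δ| = 0.0000;  2% of max(1, |F·v|) = 0.2511.

yes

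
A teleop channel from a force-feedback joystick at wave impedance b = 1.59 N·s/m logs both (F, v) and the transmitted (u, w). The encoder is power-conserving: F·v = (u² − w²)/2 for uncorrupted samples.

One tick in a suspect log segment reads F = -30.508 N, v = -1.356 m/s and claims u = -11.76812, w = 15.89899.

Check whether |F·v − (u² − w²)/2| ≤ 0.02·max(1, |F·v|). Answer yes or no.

F·v = (-30.508)×(-1.356) = 41.3688 W.
(u² − w²)/2 = (138.4886 − 252.7779)/2 = -57.1446 W.
|Δ| = 98.5135;  2% of max(1, |F·v|) = 0.8274.

no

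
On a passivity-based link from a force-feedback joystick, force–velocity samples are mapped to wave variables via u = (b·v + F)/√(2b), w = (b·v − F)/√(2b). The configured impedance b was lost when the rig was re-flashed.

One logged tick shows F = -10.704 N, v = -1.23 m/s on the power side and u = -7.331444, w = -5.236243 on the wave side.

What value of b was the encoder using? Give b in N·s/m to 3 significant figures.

u + w = -12.567687;  u + w = √(2b)·v, so √(2b) = -12.567687/(-1.23) = 10.217632.
b = (√(2b))²/2 = 104.399998/2 = 52.199999.
(Check via u − w = 2F/√(2b): u − w = -2.095201, 2F/√(2b) = -2.095202.)

b = 52.2 N·s/m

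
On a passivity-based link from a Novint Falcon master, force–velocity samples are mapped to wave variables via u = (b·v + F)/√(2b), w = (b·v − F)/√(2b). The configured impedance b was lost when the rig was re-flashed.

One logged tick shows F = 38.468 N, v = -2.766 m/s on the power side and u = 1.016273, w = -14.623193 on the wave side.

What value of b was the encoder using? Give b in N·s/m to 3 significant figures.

b = 12.1 N·s/m

u + w = -13.606920;  u + w = √(2b)·v, so √(2b) = -13.606920/(-2.766) = 4.919349.
b = (√(2b))²/2 = 24.199997/2 = 12.099998.
(Check via u − w = 2F/√(2b): u − w = 15.639466, 2F/√(2b) = 15.639467.)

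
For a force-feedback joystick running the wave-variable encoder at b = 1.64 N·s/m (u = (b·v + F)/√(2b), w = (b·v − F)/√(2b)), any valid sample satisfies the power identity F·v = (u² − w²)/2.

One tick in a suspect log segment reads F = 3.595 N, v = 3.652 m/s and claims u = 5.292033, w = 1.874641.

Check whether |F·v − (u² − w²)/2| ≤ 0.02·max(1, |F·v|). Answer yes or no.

no

F·v = 3.595×3.652 = 13.128940 W.
(u² − w²)/2 = (28.005613 − 3.514279)/2 = 12.245667 W.
|Δ| = 0.883273;  2% of max(1, |F·v|) = 0.262579.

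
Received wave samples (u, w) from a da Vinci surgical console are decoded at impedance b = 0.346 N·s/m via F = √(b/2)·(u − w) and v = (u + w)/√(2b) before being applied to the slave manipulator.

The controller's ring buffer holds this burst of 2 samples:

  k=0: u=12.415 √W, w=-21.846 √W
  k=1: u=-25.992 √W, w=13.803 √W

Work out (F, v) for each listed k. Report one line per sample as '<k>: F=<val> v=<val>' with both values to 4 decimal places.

0: F=14.2503 v=-11.3372
1: F=-16.5520 v=-14.6526

k=0: u−w=34.2610, u+w=-9.4310; √(b/2)=0.4159, √(2b)=0.8319; F=0.4159×34.261=14.2503, v=-9.4310/0.8319=-11.3372
k=1: u−w=-39.7950, u+w=-12.1890; √(b/2)=0.4159, √(2b)=0.8319; F=0.4159×(-39.795)=-16.5520, v=-12.1890/0.8319=-14.6526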